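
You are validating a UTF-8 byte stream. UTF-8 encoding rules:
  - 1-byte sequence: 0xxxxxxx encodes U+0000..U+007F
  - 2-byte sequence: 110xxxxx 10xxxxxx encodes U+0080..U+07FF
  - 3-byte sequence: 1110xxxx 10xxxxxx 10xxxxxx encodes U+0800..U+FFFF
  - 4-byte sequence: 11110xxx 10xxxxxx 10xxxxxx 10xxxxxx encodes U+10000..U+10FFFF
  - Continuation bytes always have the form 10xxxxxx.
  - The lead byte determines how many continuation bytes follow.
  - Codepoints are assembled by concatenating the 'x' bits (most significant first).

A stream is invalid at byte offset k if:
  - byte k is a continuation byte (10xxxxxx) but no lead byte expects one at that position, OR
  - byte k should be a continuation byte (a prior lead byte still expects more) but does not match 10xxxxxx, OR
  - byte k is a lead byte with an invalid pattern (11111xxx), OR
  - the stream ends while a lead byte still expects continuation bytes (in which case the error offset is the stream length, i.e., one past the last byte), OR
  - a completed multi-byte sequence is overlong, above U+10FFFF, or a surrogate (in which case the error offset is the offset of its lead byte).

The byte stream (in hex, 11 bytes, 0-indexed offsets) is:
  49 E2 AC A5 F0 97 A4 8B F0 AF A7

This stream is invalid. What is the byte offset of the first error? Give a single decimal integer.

Byte[0]=49: 1-byte ASCII. cp=U+0049
Byte[1]=E2: 3-byte lead, need 2 cont bytes. acc=0x2
Byte[2]=AC: continuation. acc=(acc<<6)|0x2C=0xAC
Byte[3]=A5: continuation. acc=(acc<<6)|0x25=0x2B25
Completed: cp=U+2B25 (starts at byte 1)
Byte[4]=F0: 4-byte lead, need 3 cont bytes. acc=0x0
Byte[5]=97: continuation. acc=(acc<<6)|0x17=0x17
Byte[6]=A4: continuation. acc=(acc<<6)|0x24=0x5E4
Byte[7]=8B: continuation. acc=(acc<<6)|0x0B=0x1790B
Completed: cp=U+1790B (starts at byte 4)
Byte[8]=F0: 4-byte lead, need 3 cont bytes. acc=0x0
Byte[9]=AF: continuation. acc=(acc<<6)|0x2F=0x2F
Byte[10]=A7: continuation. acc=(acc<<6)|0x27=0xBE7
Byte[11]: stream ended, expected continuation. INVALID

Answer: 11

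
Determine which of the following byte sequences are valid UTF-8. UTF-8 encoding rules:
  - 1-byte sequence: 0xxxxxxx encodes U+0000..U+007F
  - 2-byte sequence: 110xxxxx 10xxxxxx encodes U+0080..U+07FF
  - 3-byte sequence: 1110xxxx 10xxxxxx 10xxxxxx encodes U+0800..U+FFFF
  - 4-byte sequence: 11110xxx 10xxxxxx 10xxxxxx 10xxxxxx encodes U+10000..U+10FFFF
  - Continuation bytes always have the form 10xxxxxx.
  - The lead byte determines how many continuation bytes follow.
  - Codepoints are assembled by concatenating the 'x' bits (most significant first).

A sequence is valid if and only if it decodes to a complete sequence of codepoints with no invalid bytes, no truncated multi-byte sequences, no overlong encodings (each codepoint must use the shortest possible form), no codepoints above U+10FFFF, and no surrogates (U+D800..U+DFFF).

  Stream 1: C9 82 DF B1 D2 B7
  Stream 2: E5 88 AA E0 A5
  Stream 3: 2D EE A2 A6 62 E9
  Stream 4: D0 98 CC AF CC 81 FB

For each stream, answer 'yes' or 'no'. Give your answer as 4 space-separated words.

Stream 1: decodes cleanly. VALID
Stream 2: error at byte offset 5. INVALID
Stream 3: error at byte offset 6. INVALID
Stream 4: error at byte offset 6. INVALID

Answer: yes no no no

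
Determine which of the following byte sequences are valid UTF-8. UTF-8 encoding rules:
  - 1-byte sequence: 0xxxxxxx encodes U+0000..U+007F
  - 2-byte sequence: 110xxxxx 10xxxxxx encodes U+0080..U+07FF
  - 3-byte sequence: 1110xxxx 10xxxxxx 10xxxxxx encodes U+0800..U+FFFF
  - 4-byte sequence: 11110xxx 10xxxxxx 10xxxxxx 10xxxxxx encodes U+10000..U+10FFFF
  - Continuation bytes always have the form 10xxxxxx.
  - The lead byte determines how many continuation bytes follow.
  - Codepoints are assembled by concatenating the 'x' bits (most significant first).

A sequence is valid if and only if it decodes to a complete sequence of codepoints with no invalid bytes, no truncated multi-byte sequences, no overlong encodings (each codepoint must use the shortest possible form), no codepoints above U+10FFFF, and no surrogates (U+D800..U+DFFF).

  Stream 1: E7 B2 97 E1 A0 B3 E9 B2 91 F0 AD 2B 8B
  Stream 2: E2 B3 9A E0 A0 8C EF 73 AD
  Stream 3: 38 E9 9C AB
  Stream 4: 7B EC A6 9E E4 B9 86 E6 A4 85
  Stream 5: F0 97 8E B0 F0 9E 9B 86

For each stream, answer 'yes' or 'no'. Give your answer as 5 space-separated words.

Stream 1: error at byte offset 11. INVALID
Stream 2: error at byte offset 7. INVALID
Stream 3: decodes cleanly. VALID
Stream 4: decodes cleanly. VALID
Stream 5: decodes cleanly. VALID

Answer: no no yes yes yes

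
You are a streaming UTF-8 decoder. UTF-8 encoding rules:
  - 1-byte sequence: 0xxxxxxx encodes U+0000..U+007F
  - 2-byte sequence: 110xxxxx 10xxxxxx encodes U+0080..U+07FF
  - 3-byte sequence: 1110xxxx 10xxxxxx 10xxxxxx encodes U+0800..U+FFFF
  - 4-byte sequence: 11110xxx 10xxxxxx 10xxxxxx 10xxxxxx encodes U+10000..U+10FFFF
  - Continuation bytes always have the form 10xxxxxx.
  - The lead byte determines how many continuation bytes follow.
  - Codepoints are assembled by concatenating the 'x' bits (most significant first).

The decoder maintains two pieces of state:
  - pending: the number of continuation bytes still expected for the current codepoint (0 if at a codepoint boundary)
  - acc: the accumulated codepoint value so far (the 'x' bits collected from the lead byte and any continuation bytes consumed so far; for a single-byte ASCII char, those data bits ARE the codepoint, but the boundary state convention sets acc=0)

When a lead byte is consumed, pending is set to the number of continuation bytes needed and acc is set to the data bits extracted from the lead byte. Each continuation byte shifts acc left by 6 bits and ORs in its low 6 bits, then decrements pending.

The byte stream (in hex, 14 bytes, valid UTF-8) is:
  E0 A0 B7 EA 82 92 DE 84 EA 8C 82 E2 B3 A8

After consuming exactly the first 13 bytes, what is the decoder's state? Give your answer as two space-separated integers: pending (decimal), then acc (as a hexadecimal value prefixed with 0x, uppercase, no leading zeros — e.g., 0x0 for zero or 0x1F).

Answer: 1 0xB3

Derivation:
Byte[0]=E0: 3-byte lead. pending=2, acc=0x0
Byte[1]=A0: continuation. acc=(acc<<6)|0x20=0x20, pending=1
Byte[2]=B7: continuation. acc=(acc<<6)|0x37=0x837, pending=0
Byte[3]=EA: 3-byte lead. pending=2, acc=0xA
Byte[4]=82: continuation. acc=(acc<<6)|0x02=0x282, pending=1
Byte[5]=92: continuation. acc=(acc<<6)|0x12=0xA092, pending=0
Byte[6]=DE: 2-byte lead. pending=1, acc=0x1E
Byte[7]=84: continuation. acc=(acc<<6)|0x04=0x784, pending=0
Byte[8]=EA: 3-byte lead. pending=2, acc=0xA
Byte[9]=8C: continuation. acc=(acc<<6)|0x0C=0x28C, pending=1
Byte[10]=82: continuation. acc=(acc<<6)|0x02=0xA302, pending=0
Byte[11]=E2: 3-byte lead. pending=2, acc=0x2
Byte[12]=B3: continuation. acc=(acc<<6)|0x33=0xB3, pending=1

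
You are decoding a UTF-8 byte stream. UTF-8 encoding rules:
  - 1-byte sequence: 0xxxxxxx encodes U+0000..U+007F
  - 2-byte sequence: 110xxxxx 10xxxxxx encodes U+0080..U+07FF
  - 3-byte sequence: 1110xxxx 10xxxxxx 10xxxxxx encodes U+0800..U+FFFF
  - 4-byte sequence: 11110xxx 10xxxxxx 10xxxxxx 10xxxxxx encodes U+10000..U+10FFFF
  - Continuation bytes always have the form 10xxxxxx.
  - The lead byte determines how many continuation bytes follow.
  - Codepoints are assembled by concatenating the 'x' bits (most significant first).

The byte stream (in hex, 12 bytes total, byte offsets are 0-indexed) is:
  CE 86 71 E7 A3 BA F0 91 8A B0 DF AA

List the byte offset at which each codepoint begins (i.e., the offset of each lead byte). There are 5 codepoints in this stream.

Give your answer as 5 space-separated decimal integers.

Byte[0]=CE: 2-byte lead, need 1 cont bytes. acc=0xE
Byte[1]=86: continuation. acc=(acc<<6)|0x06=0x386
Completed: cp=U+0386 (starts at byte 0)
Byte[2]=71: 1-byte ASCII. cp=U+0071
Byte[3]=E7: 3-byte lead, need 2 cont bytes. acc=0x7
Byte[4]=A3: continuation. acc=(acc<<6)|0x23=0x1E3
Byte[5]=BA: continuation. acc=(acc<<6)|0x3A=0x78FA
Completed: cp=U+78FA (starts at byte 3)
Byte[6]=F0: 4-byte lead, need 3 cont bytes. acc=0x0
Byte[7]=91: continuation. acc=(acc<<6)|0x11=0x11
Byte[8]=8A: continuation. acc=(acc<<6)|0x0A=0x44A
Byte[9]=B0: continuation. acc=(acc<<6)|0x30=0x112B0
Completed: cp=U+112B0 (starts at byte 6)
Byte[10]=DF: 2-byte lead, need 1 cont bytes. acc=0x1F
Byte[11]=AA: continuation. acc=(acc<<6)|0x2A=0x7EA
Completed: cp=U+07EA (starts at byte 10)

Answer: 0 2 3 6 10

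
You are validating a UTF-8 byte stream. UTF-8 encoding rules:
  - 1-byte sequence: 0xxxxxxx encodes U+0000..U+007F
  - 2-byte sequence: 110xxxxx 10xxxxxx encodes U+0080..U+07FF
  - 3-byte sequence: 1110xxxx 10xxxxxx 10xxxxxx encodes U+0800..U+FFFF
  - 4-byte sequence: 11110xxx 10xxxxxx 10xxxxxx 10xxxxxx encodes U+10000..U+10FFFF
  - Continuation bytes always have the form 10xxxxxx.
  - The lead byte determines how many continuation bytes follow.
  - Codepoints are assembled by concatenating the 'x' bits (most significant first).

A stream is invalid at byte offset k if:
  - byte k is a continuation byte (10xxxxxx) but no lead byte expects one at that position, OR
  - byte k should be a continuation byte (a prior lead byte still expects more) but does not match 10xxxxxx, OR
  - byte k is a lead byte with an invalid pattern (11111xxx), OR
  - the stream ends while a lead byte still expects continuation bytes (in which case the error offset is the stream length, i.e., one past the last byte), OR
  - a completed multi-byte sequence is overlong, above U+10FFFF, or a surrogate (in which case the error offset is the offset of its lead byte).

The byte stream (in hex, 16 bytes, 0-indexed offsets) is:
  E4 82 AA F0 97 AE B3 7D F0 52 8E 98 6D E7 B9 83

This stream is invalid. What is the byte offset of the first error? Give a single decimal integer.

Byte[0]=E4: 3-byte lead, need 2 cont bytes. acc=0x4
Byte[1]=82: continuation. acc=(acc<<6)|0x02=0x102
Byte[2]=AA: continuation. acc=(acc<<6)|0x2A=0x40AA
Completed: cp=U+40AA (starts at byte 0)
Byte[3]=F0: 4-byte lead, need 3 cont bytes. acc=0x0
Byte[4]=97: continuation. acc=(acc<<6)|0x17=0x17
Byte[5]=AE: continuation. acc=(acc<<6)|0x2E=0x5EE
Byte[6]=B3: continuation. acc=(acc<<6)|0x33=0x17BB3
Completed: cp=U+17BB3 (starts at byte 3)
Byte[7]=7D: 1-byte ASCII. cp=U+007D
Byte[8]=F0: 4-byte lead, need 3 cont bytes. acc=0x0
Byte[9]=52: expected 10xxxxxx continuation. INVALID

Answer: 9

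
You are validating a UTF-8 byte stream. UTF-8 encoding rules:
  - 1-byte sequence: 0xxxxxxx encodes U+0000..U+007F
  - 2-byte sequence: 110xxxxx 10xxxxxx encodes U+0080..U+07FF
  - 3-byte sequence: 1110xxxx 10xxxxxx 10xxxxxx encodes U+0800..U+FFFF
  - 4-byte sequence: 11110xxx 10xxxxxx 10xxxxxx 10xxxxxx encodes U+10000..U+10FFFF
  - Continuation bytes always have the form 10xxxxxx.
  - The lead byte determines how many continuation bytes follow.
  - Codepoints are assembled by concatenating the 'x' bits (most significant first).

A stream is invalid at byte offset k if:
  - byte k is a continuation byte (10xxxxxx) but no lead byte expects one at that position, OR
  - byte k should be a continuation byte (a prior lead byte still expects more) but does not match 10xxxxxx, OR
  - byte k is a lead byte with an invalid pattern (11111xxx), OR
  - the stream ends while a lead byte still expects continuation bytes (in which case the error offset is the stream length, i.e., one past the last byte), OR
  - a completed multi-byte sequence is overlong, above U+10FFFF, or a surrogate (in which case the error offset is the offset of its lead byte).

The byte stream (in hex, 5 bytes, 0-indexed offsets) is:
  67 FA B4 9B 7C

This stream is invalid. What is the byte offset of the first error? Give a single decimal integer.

Byte[0]=67: 1-byte ASCII. cp=U+0067
Byte[1]=FA: INVALID lead byte (not 0xxx/110x/1110/11110)

Answer: 1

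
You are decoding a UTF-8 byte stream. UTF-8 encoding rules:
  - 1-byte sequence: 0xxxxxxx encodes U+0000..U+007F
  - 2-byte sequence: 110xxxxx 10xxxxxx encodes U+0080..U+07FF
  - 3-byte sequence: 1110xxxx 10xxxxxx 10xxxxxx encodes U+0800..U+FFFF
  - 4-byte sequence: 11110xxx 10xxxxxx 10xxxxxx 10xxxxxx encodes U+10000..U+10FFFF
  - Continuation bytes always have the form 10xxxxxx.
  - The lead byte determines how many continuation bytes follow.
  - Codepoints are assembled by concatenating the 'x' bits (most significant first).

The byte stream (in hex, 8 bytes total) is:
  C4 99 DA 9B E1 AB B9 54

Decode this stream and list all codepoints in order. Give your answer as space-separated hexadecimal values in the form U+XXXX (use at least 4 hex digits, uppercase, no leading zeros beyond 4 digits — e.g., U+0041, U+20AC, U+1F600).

Answer: U+0119 U+069B U+1AF9 U+0054

Derivation:
Byte[0]=C4: 2-byte lead, need 1 cont bytes. acc=0x4
Byte[1]=99: continuation. acc=(acc<<6)|0x19=0x119
Completed: cp=U+0119 (starts at byte 0)
Byte[2]=DA: 2-byte lead, need 1 cont bytes. acc=0x1A
Byte[3]=9B: continuation. acc=(acc<<6)|0x1B=0x69B
Completed: cp=U+069B (starts at byte 2)
Byte[4]=E1: 3-byte lead, need 2 cont bytes. acc=0x1
Byte[5]=AB: continuation. acc=(acc<<6)|0x2B=0x6B
Byte[6]=B9: continuation. acc=(acc<<6)|0x39=0x1AF9
Completed: cp=U+1AF9 (starts at byte 4)
Byte[7]=54: 1-byte ASCII. cp=U+0054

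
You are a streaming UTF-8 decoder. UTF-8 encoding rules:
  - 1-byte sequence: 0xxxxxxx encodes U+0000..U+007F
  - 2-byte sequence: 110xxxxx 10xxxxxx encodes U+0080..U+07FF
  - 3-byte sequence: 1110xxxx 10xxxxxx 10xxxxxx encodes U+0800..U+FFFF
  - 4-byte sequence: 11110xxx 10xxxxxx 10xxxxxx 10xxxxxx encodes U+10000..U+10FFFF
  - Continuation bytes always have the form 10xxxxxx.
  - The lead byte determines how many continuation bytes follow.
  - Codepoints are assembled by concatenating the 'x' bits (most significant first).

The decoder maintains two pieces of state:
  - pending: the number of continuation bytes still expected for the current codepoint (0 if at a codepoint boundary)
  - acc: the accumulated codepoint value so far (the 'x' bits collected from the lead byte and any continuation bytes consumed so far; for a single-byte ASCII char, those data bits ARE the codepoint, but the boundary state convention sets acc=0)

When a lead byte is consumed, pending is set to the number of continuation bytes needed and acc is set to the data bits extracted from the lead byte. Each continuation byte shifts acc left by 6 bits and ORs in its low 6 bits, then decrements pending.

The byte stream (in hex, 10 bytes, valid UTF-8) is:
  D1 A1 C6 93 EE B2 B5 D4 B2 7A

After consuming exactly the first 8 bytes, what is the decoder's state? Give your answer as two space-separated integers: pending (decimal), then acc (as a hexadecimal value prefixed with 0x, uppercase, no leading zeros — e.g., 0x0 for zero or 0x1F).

Answer: 1 0x14

Derivation:
Byte[0]=D1: 2-byte lead. pending=1, acc=0x11
Byte[1]=A1: continuation. acc=(acc<<6)|0x21=0x461, pending=0
Byte[2]=C6: 2-byte lead. pending=1, acc=0x6
Byte[3]=93: continuation. acc=(acc<<6)|0x13=0x193, pending=0
Byte[4]=EE: 3-byte lead. pending=2, acc=0xE
Byte[5]=B2: continuation. acc=(acc<<6)|0x32=0x3B2, pending=1
Byte[6]=B5: continuation. acc=(acc<<6)|0x35=0xECB5, pending=0
Byte[7]=D4: 2-byte lead. pending=1, acc=0x14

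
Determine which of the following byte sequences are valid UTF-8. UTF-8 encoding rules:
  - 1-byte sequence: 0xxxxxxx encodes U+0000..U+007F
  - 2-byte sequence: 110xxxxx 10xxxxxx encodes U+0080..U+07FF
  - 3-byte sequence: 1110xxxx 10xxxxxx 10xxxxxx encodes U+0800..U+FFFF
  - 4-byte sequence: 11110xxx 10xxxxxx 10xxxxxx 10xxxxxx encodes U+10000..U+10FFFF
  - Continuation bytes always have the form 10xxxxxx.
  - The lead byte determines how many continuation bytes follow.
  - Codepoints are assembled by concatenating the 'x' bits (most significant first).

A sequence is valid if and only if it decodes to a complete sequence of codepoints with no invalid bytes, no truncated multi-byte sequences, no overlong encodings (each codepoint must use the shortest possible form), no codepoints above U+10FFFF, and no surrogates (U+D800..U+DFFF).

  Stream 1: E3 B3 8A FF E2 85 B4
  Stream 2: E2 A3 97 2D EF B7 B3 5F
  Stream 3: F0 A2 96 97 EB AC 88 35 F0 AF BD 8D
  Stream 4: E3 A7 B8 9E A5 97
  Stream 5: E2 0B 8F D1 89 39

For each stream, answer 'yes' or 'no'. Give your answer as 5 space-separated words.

Answer: no yes yes no no

Derivation:
Stream 1: error at byte offset 3. INVALID
Stream 2: decodes cleanly. VALID
Stream 3: decodes cleanly. VALID
Stream 4: error at byte offset 3. INVALID
Stream 5: error at byte offset 1. INVALID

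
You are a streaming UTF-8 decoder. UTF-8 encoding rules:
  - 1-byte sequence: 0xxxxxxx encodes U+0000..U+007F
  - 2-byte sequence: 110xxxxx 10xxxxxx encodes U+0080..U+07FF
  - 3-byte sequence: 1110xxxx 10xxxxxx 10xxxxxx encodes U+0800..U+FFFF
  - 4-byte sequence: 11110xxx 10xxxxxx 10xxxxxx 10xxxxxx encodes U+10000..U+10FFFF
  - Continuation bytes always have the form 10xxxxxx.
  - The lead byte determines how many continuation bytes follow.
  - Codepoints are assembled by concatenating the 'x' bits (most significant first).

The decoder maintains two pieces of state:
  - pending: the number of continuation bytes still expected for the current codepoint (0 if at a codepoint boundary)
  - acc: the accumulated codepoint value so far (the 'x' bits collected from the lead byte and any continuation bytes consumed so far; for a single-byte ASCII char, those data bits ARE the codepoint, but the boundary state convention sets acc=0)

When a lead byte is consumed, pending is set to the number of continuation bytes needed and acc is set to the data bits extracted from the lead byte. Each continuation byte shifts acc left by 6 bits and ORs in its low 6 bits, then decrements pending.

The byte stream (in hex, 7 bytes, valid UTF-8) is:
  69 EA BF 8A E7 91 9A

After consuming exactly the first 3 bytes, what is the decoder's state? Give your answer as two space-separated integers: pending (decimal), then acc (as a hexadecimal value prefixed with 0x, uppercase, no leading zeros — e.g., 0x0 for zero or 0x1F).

Byte[0]=69: 1-byte. pending=0, acc=0x0
Byte[1]=EA: 3-byte lead. pending=2, acc=0xA
Byte[2]=BF: continuation. acc=(acc<<6)|0x3F=0x2BF, pending=1

Answer: 1 0x2BF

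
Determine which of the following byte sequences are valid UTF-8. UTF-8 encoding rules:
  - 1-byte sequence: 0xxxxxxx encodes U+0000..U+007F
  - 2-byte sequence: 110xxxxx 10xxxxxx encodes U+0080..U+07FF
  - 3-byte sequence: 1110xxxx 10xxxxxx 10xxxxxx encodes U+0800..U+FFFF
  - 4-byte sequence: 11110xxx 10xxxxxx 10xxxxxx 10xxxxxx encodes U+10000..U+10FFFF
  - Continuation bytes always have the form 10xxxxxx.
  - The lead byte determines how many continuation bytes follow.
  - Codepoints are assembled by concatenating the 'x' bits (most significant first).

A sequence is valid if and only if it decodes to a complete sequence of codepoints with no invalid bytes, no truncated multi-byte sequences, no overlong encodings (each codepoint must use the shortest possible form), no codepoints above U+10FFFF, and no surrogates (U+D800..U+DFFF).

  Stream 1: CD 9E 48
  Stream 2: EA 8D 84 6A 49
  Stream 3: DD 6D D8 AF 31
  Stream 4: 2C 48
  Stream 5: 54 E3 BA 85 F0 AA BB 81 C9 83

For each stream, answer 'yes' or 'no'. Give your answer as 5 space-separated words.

Answer: yes yes no yes yes

Derivation:
Stream 1: decodes cleanly. VALID
Stream 2: decodes cleanly. VALID
Stream 3: error at byte offset 1. INVALID
Stream 4: decodes cleanly. VALID
Stream 5: decodes cleanly. VALID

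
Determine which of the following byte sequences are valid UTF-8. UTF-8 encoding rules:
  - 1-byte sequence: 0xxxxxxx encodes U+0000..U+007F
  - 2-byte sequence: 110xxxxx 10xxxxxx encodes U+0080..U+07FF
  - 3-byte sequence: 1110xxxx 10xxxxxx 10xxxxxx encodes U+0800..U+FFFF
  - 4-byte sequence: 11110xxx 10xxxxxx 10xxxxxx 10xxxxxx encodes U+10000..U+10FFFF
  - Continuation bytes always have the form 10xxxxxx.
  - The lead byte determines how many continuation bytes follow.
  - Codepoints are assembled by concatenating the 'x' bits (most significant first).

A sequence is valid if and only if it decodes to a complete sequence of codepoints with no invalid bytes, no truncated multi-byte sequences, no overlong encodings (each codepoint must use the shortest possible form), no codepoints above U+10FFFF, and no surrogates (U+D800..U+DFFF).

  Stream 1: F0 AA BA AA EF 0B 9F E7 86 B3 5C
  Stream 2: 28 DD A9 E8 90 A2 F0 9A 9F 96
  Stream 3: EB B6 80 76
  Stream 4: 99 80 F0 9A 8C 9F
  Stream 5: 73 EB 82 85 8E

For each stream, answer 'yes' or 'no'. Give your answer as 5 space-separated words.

Answer: no yes yes no no

Derivation:
Stream 1: error at byte offset 5. INVALID
Stream 2: decodes cleanly. VALID
Stream 3: decodes cleanly. VALID
Stream 4: error at byte offset 0. INVALID
Stream 5: error at byte offset 4. INVALID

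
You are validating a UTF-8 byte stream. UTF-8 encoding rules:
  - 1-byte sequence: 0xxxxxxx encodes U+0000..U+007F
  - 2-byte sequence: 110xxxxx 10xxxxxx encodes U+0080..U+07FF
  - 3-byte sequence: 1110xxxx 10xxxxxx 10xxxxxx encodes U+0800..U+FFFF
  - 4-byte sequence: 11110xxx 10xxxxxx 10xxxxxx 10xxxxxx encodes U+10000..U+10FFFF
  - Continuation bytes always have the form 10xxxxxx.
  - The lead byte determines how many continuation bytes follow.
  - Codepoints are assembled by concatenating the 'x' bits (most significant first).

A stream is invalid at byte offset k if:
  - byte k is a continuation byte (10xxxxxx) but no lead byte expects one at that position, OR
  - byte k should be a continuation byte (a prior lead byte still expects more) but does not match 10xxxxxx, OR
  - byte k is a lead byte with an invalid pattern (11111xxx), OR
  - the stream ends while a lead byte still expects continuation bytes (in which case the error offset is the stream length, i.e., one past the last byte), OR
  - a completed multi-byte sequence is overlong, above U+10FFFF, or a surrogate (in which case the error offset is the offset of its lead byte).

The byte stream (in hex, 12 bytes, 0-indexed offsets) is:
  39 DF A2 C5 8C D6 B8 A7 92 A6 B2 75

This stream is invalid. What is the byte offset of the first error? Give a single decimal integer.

Byte[0]=39: 1-byte ASCII. cp=U+0039
Byte[1]=DF: 2-byte lead, need 1 cont bytes. acc=0x1F
Byte[2]=A2: continuation. acc=(acc<<6)|0x22=0x7E2
Completed: cp=U+07E2 (starts at byte 1)
Byte[3]=C5: 2-byte lead, need 1 cont bytes. acc=0x5
Byte[4]=8C: continuation. acc=(acc<<6)|0x0C=0x14C
Completed: cp=U+014C (starts at byte 3)
Byte[5]=D6: 2-byte lead, need 1 cont bytes. acc=0x16
Byte[6]=B8: continuation. acc=(acc<<6)|0x38=0x5B8
Completed: cp=U+05B8 (starts at byte 5)
Byte[7]=A7: INVALID lead byte (not 0xxx/110x/1110/11110)

Answer: 7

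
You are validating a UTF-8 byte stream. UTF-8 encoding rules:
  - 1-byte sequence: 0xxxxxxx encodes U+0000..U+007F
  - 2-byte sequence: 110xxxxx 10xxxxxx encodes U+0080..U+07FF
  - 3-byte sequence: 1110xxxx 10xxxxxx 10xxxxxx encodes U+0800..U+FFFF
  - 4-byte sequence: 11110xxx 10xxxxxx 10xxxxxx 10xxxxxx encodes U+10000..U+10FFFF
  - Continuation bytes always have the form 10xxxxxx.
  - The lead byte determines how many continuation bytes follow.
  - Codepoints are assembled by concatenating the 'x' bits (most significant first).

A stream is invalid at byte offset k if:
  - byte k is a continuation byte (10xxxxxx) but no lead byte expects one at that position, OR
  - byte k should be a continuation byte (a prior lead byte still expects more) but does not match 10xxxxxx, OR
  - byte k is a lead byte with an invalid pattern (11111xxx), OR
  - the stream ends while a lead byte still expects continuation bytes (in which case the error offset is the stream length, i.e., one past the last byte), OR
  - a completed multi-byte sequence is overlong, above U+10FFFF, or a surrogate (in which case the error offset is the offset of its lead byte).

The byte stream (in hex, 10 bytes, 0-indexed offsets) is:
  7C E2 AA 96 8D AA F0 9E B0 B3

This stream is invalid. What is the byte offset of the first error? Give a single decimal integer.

Answer: 4

Derivation:
Byte[0]=7C: 1-byte ASCII. cp=U+007C
Byte[1]=E2: 3-byte lead, need 2 cont bytes. acc=0x2
Byte[2]=AA: continuation. acc=(acc<<6)|0x2A=0xAA
Byte[3]=96: continuation. acc=(acc<<6)|0x16=0x2A96
Completed: cp=U+2A96 (starts at byte 1)
Byte[4]=8D: INVALID lead byte (not 0xxx/110x/1110/11110)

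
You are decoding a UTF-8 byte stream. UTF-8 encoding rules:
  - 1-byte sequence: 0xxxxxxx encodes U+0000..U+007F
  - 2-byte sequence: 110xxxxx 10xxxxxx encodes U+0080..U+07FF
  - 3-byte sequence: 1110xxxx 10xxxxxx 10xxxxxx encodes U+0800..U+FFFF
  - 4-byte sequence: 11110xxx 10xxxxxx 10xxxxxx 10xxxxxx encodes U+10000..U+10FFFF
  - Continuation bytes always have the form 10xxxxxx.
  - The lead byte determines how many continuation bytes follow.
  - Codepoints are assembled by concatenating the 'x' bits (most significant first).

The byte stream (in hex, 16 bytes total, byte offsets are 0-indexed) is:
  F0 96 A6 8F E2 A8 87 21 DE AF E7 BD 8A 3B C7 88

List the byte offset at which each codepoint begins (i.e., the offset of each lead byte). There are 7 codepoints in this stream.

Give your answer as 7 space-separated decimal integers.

Answer: 0 4 7 8 10 13 14

Derivation:
Byte[0]=F0: 4-byte lead, need 3 cont bytes. acc=0x0
Byte[1]=96: continuation. acc=(acc<<6)|0x16=0x16
Byte[2]=A6: continuation. acc=(acc<<6)|0x26=0x5A6
Byte[3]=8F: continuation. acc=(acc<<6)|0x0F=0x1698F
Completed: cp=U+1698F (starts at byte 0)
Byte[4]=E2: 3-byte lead, need 2 cont bytes. acc=0x2
Byte[5]=A8: continuation. acc=(acc<<6)|0x28=0xA8
Byte[6]=87: continuation. acc=(acc<<6)|0x07=0x2A07
Completed: cp=U+2A07 (starts at byte 4)
Byte[7]=21: 1-byte ASCII. cp=U+0021
Byte[8]=DE: 2-byte lead, need 1 cont bytes. acc=0x1E
Byte[9]=AF: continuation. acc=(acc<<6)|0x2F=0x7AF
Completed: cp=U+07AF (starts at byte 8)
Byte[10]=E7: 3-byte lead, need 2 cont bytes. acc=0x7
Byte[11]=BD: continuation. acc=(acc<<6)|0x3D=0x1FD
Byte[12]=8A: continuation. acc=(acc<<6)|0x0A=0x7F4A
Completed: cp=U+7F4A (starts at byte 10)
Byte[13]=3B: 1-byte ASCII. cp=U+003B
Byte[14]=C7: 2-byte lead, need 1 cont bytes. acc=0x7
Byte[15]=88: continuation. acc=(acc<<6)|0x08=0x1C8
Completed: cp=U+01C8 (starts at byte 14)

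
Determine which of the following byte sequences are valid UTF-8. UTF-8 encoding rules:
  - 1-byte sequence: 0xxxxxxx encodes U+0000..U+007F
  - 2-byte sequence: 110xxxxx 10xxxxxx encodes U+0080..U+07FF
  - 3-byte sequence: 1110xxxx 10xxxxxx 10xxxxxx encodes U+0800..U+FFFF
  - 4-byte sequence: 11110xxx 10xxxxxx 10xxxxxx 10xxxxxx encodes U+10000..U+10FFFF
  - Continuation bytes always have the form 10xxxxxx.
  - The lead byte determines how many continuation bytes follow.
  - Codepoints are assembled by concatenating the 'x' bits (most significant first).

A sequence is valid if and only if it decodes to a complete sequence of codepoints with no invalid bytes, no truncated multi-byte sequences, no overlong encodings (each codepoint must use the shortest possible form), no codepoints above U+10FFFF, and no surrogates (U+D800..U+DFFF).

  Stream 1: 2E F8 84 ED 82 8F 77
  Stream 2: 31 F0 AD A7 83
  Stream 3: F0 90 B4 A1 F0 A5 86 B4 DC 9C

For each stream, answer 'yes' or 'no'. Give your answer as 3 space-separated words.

Answer: no yes yes

Derivation:
Stream 1: error at byte offset 1. INVALID
Stream 2: decodes cleanly. VALID
Stream 3: decodes cleanly. VALID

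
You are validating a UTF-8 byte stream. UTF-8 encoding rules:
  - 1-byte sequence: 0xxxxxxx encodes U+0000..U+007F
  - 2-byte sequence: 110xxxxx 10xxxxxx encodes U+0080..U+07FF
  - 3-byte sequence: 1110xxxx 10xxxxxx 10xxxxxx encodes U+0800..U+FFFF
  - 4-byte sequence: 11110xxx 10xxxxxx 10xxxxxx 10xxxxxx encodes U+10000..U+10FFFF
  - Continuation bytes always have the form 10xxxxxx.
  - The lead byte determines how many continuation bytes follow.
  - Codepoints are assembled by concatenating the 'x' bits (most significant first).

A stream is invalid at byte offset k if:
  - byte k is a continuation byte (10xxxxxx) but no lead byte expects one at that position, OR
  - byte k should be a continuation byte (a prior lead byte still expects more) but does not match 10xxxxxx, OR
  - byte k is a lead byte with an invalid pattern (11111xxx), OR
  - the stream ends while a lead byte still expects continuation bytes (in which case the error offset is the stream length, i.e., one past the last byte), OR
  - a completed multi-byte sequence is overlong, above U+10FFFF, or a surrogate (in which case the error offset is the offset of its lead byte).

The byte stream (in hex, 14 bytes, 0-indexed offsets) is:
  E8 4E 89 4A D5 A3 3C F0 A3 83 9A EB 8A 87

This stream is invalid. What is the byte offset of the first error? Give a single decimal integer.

Byte[0]=E8: 3-byte lead, need 2 cont bytes. acc=0x8
Byte[1]=4E: expected 10xxxxxx continuation. INVALID

Answer: 1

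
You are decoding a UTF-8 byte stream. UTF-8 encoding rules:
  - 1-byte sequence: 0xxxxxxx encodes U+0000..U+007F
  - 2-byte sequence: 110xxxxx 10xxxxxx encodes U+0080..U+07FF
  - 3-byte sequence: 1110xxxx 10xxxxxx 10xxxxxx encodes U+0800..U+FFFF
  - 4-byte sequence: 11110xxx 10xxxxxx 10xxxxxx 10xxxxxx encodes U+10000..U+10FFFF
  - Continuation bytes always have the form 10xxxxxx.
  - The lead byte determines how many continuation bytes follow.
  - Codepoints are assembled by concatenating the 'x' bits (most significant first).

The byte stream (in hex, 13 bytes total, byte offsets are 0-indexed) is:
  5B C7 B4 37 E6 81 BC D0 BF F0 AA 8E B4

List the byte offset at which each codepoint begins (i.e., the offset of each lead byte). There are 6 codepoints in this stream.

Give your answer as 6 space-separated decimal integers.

Answer: 0 1 3 4 7 9

Derivation:
Byte[0]=5B: 1-byte ASCII. cp=U+005B
Byte[1]=C7: 2-byte lead, need 1 cont bytes. acc=0x7
Byte[2]=B4: continuation. acc=(acc<<6)|0x34=0x1F4
Completed: cp=U+01F4 (starts at byte 1)
Byte[3]=37: 1-byte ASCII. cp=U+0037
Byte[4]=E6: 3-byte lead, need 2 cont bytes. acc=0x6
Byte[5]=81: continuation. acc=(acc<<6)|0x01=0x181
Byte[6]=BC: continuation. acc=(acc<<6)|0x3C=0x607C
Completed: cp=U+607C (starts at byte 4)
Byte[7]=D0: 2-byte lead, need 1 cont bytes. acc=0x10
Byte[8]=BF: continuation. acc=(acc<<6)|0x3F=0x43F
Completed: cp=U+043F (starts at byte 7)
Byte[9]=F0: 4-byte lead, need 3 cont bytes. acc=0x0
Byte[10]=AA: continuation. acc=(acc<<6)|0x2A=0x2A
Byte[11]=8E: continuation. acc=(acc<<6)|0x0E=0xA8E
Byte[12]=B4: continuation. acc=(acc<<6)|0x34=0x2A3B4
Completed: cp=U+2A3B4 (starts at byte 9)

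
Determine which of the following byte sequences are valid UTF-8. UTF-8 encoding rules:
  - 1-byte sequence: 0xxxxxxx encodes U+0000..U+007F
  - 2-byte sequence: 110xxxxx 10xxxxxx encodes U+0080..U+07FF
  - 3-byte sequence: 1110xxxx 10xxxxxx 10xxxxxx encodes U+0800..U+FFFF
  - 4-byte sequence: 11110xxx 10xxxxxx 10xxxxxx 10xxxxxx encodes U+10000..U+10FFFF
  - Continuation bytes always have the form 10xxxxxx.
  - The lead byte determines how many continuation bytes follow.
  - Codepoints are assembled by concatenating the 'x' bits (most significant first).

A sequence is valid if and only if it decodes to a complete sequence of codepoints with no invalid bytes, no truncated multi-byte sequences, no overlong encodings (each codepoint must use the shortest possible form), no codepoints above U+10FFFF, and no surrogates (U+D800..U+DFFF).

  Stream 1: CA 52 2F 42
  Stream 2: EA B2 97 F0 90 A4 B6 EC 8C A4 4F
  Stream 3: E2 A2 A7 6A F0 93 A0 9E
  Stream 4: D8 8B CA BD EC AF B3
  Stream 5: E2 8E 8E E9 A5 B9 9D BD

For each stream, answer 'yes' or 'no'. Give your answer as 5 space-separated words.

Stream 1: error at byte offset 1. INVALID
Stream 2: decodes cleanly. VALID
Stream 3: decodes cleanly. VALID
Stream 4: decodes cleanly. VALID
Stream 5: error at byte offset 6. INVALID

Answer: no yes yes yes no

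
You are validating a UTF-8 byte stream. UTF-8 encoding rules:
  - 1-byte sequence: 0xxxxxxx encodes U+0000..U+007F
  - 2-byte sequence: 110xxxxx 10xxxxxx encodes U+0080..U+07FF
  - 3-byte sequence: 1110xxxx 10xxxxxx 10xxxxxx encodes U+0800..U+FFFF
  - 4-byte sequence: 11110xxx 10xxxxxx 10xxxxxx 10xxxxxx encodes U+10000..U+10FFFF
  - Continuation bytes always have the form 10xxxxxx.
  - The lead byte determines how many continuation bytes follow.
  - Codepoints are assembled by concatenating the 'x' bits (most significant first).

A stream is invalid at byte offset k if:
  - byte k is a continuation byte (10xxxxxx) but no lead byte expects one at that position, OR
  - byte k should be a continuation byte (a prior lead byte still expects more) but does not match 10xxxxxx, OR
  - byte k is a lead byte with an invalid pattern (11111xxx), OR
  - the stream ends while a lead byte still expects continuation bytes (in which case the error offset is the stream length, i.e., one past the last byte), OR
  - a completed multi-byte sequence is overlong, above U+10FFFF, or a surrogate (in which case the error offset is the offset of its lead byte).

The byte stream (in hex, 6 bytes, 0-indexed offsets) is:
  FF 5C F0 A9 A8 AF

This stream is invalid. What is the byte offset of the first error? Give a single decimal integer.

Byte[0]=FF: INVALID lead byte (not 0xxx/110x/1110/11110)

Answer: 0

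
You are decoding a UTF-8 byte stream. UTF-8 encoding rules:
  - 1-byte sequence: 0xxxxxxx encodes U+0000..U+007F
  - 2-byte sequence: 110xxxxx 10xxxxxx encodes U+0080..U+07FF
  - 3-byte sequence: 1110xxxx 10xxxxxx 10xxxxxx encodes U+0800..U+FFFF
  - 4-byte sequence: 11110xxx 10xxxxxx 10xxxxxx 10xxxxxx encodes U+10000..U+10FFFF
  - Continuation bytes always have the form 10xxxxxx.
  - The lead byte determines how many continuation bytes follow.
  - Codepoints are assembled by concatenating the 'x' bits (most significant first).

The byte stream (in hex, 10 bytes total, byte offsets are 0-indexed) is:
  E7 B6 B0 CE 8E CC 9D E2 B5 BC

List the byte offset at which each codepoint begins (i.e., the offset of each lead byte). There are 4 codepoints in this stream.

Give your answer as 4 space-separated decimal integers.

Answer: 0 3 5 7

Derivation:
Byte[0]=E7: 3-byte lead, need 2 cont bytes. acc=0x7
Byte[1]=B6: continuation. acc=(acc<<6)|0x36=0x1F6
Byte[2]=B0: continuation. acc=(acc<<6)|0x30=0x7DB0
Completed: cp=U+7DB0 (starts at byte 0)
Byte[3]=CE: 2-byte lead, need 1 cont bytes. acc=0xE
Byte[4]=8E: continuation. acc=(acc<<6)|0x0E=0x38E
Completed: cp=U+038E (starts at byte 3)
Byte[5]=CC: 2-byte lead, need 1 cont bytes. acc=0xC
Byte[6]=9D: continuation. acc=(acc<<6)|0x1D=0x31D
Completed: cp=U+031D (starts at byte 5)
Byte[7]=E2: 3-byte lead, need 2 cont bytes. acc=0x2
Byte[8]=B5: continuation. acc=(acc<<6)|0x35=0xB5
Byte[9]=BC: continuation. acc=(acc<<6)|0x3C=0x2D7C
Completed: cp=U+2D7C (starts at byte 7)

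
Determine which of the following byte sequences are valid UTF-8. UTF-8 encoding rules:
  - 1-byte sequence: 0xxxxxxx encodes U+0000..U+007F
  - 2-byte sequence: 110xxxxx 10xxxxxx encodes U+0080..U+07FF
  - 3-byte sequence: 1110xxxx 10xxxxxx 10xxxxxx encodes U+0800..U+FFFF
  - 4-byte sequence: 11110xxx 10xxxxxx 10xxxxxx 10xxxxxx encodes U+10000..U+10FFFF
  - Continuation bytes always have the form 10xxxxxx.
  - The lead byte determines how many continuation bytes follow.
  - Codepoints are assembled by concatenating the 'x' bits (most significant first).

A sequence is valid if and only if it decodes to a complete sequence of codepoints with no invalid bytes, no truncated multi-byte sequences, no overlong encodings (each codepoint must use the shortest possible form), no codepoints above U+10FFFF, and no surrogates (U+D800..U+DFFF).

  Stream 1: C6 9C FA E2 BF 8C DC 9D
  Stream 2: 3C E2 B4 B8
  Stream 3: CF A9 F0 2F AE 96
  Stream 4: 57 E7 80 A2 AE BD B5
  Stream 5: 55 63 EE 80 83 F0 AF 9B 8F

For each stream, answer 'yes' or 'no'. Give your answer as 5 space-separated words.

Stream 1: error at byte offset 2. INVALID
Stream 2: decodes cleanly. VALID
Stream 3: error at byte offset 3. INVALID
Stream 4: error at byte offset 4. INVALID
Stream 5: decodes cleanly. VALID

Answer: no yes no no yes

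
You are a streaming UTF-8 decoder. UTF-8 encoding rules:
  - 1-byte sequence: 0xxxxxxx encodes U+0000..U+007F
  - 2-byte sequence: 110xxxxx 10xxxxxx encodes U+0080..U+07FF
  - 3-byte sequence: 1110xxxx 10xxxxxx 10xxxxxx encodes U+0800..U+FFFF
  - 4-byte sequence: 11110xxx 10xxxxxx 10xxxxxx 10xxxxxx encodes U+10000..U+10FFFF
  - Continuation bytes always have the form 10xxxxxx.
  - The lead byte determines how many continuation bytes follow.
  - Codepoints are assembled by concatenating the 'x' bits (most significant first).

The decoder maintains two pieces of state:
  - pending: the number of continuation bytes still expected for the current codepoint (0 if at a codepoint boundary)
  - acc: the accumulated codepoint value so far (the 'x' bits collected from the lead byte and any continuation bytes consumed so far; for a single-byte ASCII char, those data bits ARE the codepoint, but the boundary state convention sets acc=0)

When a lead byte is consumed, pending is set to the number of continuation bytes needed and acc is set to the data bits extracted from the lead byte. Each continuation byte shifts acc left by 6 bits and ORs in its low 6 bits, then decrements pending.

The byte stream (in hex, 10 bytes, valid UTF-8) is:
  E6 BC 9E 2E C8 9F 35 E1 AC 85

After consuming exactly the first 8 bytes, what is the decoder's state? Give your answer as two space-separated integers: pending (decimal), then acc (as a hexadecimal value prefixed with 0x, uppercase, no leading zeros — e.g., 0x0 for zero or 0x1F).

Answer: 2 0x1

Derivation:
Byte[0]=E6: 3-byte lead. pending=2, acc=0x6
Byte[1]=BC: continuation. acc=(acc<<6)|0x3C=0x1BC, pending=1
Byte[2]=9E: continuation. acc=(acc<<6)|0x1E=0x6F1E, pending=0
Byte[3]=2E: 1-byte. pending=0, acc=0x0
Byte[4]=C8: 2-byte lead. pending=1, acc=0x8
Byte[5]=9F: continuation. acc=(acc<<6)|0x1F=0x21F, pending=0
Byte[6]=35: 1-byte. pending=0, acc=0x0
Byte[7]=E1: 3-byte lead. pending=2, acc=0x1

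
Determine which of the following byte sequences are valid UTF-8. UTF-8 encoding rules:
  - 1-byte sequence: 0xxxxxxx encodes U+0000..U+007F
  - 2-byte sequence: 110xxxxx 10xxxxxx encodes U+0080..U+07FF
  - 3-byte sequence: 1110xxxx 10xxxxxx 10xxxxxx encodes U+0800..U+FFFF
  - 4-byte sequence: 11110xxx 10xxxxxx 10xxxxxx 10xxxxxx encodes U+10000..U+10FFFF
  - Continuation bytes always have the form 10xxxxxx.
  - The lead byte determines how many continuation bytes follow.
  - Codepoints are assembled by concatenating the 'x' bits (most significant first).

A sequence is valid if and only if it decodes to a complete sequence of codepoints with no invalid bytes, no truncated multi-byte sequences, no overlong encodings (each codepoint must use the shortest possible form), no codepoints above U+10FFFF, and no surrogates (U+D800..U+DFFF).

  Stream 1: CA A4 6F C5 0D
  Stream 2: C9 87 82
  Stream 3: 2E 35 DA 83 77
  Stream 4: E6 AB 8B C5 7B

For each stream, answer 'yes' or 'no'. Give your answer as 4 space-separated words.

Answer: no no yes no

Derivation:
Stream 1: error at byte offset 4. INVALID
Stream 2: error at byte offset 2. INVALID
Stream 3: decodes cleanly. VALID
Stream 4: error at byte offset 4. INVALID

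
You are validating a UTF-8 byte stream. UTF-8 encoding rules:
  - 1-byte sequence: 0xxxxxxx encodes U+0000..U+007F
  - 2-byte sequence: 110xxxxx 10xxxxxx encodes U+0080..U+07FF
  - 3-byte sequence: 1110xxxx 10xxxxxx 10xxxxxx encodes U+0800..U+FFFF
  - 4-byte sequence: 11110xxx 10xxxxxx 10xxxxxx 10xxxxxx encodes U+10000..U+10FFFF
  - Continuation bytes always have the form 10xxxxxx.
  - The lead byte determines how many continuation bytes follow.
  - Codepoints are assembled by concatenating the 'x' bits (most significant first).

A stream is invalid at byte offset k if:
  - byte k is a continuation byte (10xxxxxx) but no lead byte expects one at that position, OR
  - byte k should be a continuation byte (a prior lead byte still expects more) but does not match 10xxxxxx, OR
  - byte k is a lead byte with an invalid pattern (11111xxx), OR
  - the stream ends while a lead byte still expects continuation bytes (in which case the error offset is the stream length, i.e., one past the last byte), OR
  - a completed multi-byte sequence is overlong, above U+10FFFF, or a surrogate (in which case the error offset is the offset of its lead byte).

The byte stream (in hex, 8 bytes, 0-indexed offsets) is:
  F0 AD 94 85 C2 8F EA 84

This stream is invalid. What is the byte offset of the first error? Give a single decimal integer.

Answer: 8

Derivation:
Byte[0]=F0: 4-byte lead, need 3 cont bytes. acc=0x0
Byte[1]=AD: continuation. acc=(acc<<6)|0x2D=0x2D
Byte[2]=94: continuation. acc=(acc<<6)|0x14=0xB54
Byte[3]=85: continuation. acc=(acc<<6)|0x05=0x2D505
Completed: cp=U+2D505 (starts at byte 0)
Byte[4]=C2: 2-byte lead, need 1 cont bytes. acc=0x2
Byte[5]=8F: continuation. acc=(acc<<6)|0x0F=0x8F
Completed: cp=U+008F (starts at byte 4)
Byte[6]=EA: 3-byte lead, need 2 cont bytes. acc=0xA
Byte[7]=84: continuation. acc=(acc<<6)|0x04=0x284
Byte[8]: stream ended, expected continuation. INVALID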